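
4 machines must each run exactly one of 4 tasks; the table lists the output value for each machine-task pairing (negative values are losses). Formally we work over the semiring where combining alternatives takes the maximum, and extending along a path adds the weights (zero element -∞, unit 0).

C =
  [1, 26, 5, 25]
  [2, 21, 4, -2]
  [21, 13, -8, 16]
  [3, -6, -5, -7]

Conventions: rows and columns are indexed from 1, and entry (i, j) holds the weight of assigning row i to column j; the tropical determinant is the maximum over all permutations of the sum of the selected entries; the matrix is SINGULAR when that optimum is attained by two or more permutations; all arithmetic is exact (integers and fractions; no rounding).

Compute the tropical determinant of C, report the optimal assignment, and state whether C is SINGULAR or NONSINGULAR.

σ = (1, 2, 3, 4): 1 + 21 + (-8) + (-7) = 7
σ = (1, 2, 4, 3): 1 + 21 + 16 + (-5) = 33
σ = (1, 3, 2, 4): 1 + 4 + 13 + (-7) = 11
σ = (1, 3, 4, 2): 1 + 4 + 16 + (-6) = 15
σ = (1, 4, 2, 3): 1 + (-2) + 13 + (-5) = 7
σ = (1, 4, 3, 2): 1 + (-2) + (-8) + (-6) = -15
σ = (2, 1, 3, 4): 26 + 2 + (-8) + (-7) = 13
σ = (2, 1, 4, 3): 26 + 2 + 16 + (-5) = 39
σ = (2, 3, 1, 4): 26 + 4 + 21 + (-7) = 44
σ = (2, 3, 4, 1): 26 + 4 + 16 + 3 = 49
σ = (2, 4, 1, 3): 26 + (-2) + 21 + (-5) = 40
σ = (2, 4, 3, 1): 26 + (-2) + (-8) + 3 = 19
σ = (3, 1, 2, 4): 5 + 2 + 13 + (-7) = 13
σ = (3, 1, 4, 2): 5 + 2 + 16 + (-6) = 17
σ = (3, 2, 1, 4): 5 + 21 + 21 + (-7) = 40
σ = (3, 2, 4, 1): 5 + 21 + 16 + 3 = 45
σ = (3, 4, 1, 2): 5 + (-2) + 21 + (-6) = 18
σ = (3, 4, 2, 1): 5 + (-2) + 13 + 3 = 19
σ = (4, 1, 2, 3): 25 + 2 + 13 + (-5) = 35
σ = (4, 1, 3, 2): 25 + 2 + (-8) + (-6) = 13
σ = (4, 2, 1, 3): 25 + 21 + 21 + (-5) = 62
σ = (4, 2, 3, 1): 25 + 21 + (-8) + 3 = 41
σ = (4, 3, 1, 2): 25 + 4 + 21 + (-6) = 44
σ = (4, 3, 2, 1): 25 + 4 + 13 + 3 = 45
Optimal value attained by: σ = (4, 2, 1, 3).
Answer: det⊕(C) = 62; verdict: NONSINGULAR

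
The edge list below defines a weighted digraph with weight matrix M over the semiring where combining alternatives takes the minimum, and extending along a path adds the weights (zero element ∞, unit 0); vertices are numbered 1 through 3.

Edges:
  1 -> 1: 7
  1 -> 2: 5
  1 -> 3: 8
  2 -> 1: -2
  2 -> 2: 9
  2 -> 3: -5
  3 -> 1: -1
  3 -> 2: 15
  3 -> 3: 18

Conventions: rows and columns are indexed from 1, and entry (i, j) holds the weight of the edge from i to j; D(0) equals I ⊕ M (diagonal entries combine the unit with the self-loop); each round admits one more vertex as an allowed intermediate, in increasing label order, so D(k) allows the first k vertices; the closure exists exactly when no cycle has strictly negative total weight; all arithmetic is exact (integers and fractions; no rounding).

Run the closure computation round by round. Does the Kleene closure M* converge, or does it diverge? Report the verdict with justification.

D(0):
  [0, 5, 8]
  [-2, 0, -5]
  [-1, 15, 0]
D(1):
  [0, 5, 8]
  [-2, 0, -5]
  [-1, 4, 0]
Detection: at round 2, diagonal entry (3, 3) turns strictly negative.
Key observation: the cycle 3->1->2->3 has total weight (-1) + 5 + (-5), which is strictly negative.
Answer: DIVERGES — negative cycle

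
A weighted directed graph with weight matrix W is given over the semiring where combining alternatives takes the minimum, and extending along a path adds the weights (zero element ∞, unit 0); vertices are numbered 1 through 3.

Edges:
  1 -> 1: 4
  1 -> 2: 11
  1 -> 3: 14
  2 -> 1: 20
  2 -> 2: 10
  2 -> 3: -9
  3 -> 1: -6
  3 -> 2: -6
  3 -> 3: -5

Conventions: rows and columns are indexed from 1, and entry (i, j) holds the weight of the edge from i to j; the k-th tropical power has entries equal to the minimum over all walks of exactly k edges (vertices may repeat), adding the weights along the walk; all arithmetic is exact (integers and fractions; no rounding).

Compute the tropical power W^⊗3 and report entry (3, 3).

W^⊗2:
  [8, 8, 2]
  [-15, -15, -14]
  [-11, -11, -15]
W^⊗3:
  [-4, -4, -3]
  [-20, -20, -24]
  [-21, -21, -20]
Key observation: the optimum is the walk 3->2->3->3, with weight (-6) + (-9) + (-5) = -20.
Optimal value attained by: walk 3->2->3->3.
Answer: (W^⊗3)[3][3] = -20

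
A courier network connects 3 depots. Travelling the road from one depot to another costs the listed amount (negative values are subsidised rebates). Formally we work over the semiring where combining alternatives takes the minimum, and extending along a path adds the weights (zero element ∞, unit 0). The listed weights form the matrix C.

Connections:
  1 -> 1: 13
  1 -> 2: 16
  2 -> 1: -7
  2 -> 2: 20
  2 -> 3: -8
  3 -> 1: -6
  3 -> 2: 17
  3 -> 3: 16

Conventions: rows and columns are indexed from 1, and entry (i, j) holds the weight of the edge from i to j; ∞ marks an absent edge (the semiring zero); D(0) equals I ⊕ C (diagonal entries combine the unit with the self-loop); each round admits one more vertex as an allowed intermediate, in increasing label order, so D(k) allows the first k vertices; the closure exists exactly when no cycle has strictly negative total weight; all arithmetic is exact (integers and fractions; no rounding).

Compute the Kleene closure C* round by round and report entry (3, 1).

D(0):
  [0, 16, ∞]
  [-7, 0, -8]
  [-6, 17, 0]
D(1):
  [0, 16, ∞]
  [-7, 0, -8]
  [-6, 10, 0]
D(2):
  [0, 16, 8]
  [-7, 0, -8]
  [-6, 10, 0]
D(3):
  [0, 16, 8]
  [-14, 0, -8]
  [-6, 10, 0]
Answer: C*[3][1] = -6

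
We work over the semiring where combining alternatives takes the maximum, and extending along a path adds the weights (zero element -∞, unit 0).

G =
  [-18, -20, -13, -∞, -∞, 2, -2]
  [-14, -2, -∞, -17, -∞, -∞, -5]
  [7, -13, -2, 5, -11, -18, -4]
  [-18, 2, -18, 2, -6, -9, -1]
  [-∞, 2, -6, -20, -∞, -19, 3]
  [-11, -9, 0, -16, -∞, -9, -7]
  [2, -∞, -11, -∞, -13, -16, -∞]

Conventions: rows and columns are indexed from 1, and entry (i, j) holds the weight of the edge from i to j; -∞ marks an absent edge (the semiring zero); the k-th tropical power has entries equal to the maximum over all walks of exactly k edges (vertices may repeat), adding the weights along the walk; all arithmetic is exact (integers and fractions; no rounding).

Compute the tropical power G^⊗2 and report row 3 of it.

G^⊗2:
  [0, -7, 2, -8, -15, -7, -5]
  [-3, -4, -16, -15, -18, -12, -7]
  [5, 7, -4, 7, -1, 9, 5]
  [1, 4, -9, 4, -4, -7, 1]
  [5, 0, -8, -1, -10, -13, -3]
  [7, -11, -2, 5, -11, -9, -4]
  [-4, -11, -11, -6, -22, 4, 0]
Answer: row 3 of G^⊗2 = [5, 7, -4, 7, -1, 9, 5]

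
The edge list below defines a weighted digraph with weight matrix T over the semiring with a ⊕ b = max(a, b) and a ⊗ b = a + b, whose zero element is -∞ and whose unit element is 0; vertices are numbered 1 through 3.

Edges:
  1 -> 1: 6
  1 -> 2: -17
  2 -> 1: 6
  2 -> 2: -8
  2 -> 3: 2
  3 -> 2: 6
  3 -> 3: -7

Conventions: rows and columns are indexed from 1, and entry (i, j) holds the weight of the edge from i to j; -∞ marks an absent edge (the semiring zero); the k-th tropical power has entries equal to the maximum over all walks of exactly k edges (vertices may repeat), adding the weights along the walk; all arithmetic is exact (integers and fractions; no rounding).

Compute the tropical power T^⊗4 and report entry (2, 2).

T^⊗2:
  [12, -11, -15]
  [12, 8, -5]
  [12, -1, 8]
T^⊗3:
  [18, -5, -9]
  [18, 1, 10]
  [18, 14, 1]
T^⊗4:
  [24, 1, -3]
  [24, 16, 3]
  [24, 7, 16]
Key observation: the optimum is the walk 2->3->2->3->2, with weight 2 + 6 + 2 + 6 = 16.
Optimal value attained by: walk 2->3->2->3->2.
Answer: (T^⊗4)[2][2] = 16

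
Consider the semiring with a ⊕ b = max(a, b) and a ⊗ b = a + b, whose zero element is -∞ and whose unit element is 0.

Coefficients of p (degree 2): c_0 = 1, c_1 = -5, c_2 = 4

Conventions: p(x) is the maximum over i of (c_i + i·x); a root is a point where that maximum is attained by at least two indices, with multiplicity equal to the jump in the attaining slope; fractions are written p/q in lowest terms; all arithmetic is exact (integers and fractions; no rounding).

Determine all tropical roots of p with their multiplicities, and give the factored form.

hull edge (i=0, c=1) to (i=2, c=4): slope 3/2, span 2
Factored form: p(x) = 4 ⊗ (x ⊕ (-3/2)) ⊗ (x ⊕ (-3/2))
Answer: roots = -3/2 (mult 2)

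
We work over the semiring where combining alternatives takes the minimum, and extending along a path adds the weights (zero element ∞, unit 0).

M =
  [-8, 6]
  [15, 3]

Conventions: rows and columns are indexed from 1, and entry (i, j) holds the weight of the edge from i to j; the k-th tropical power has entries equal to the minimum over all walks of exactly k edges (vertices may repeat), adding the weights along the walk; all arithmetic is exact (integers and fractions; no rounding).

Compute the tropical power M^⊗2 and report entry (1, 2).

M^⊗2:
  [-16, -2]
  [7, 6]
Key observation: the optimum is the walk 1->1->2, with weight (-8) + 6 = -2.
Optimal value attained by: walk 1->1->2.
Answer: (M^⊗2)[1][2] = -2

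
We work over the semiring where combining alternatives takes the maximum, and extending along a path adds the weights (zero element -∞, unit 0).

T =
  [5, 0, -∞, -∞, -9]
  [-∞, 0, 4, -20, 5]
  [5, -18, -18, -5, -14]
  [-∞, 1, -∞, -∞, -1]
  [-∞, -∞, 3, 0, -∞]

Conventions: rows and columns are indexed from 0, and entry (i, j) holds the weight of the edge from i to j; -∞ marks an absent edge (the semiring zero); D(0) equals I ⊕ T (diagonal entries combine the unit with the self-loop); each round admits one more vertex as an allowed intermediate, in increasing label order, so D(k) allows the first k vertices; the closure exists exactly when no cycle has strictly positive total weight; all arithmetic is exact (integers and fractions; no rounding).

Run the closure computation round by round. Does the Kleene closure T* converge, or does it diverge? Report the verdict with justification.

Detection: at round 0, diagonal entry (0, 0) turns strictly positive.
Key observation: the cycle 0->0 has total weight 5, which is strictly positive.
Answer: DIVERGES — positive cycle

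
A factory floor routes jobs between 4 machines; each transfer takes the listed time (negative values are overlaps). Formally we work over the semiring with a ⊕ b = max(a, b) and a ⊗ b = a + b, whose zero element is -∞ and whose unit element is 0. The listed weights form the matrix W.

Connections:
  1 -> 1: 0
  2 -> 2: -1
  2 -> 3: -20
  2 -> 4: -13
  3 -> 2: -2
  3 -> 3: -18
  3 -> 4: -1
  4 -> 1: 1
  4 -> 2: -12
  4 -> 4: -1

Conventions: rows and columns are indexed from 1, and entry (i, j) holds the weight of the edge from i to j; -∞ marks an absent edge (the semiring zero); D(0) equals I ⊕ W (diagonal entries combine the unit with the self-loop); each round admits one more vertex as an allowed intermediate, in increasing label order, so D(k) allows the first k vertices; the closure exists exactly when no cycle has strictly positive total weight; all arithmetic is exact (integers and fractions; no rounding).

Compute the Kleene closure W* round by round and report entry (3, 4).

D(0):
  [0, -∞, -∞, -∞]
  [-∞, 0, -20, -13]
  [-∞, -2, 0, -1]
  [1, -12, -∞, 0]
D(1):
  [0, -∞, -∞, -∞]
  [-∞, 0, -20, -13]
  [-∞, -2, 0, -1]
  [1, -12, -∞, 0]
D(2):
  [0, -∞, -∞, -∞]
  [-∞, 0, -20, -13]
  [-∞, -2, 0, -1]
  [1, -12, -32, 0]
D(3):
  [0, -∞, -∞, -∞]
  [-∞, 0, -20, -13]
  [-∞, -2, 0, -1]
  [1, -12, -32, 0]
D(4):
  [0, -∞, -∞, -∞]
  [-12, 0, -20, -13]
  [0, -2, 0, -1]
  [1, -12, -32, 0]
Answer: W*[3][4] = -1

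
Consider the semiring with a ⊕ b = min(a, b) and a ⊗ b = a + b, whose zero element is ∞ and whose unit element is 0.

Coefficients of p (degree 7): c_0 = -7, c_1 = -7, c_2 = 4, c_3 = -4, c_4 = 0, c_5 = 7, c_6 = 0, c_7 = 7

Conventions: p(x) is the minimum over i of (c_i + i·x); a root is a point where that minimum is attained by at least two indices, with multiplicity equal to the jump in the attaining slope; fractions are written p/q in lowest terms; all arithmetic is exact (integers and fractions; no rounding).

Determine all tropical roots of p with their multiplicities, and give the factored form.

hull edge (i=0, c=-7) to (i=1, c=-7): slope 0, span 1
hull edge (i=1, c=-7) to (i=6, c=0): slope 7/5, span 5
hull edge (i=6, c=0) to (i=7, c=7): slope 7, span 1
Factored form: p(x) = 7 ⊗ (x ⊕ (-7)) ⊗ (x ⊕ (-7/5)) ⊗ (x ⊕ (-7/5)) ⊗ (x ⊕ (-7/5)) ⊗ (x ⊕ (-7/5)) ⊗ (x ⊕ (-7/5)) ⊗ (x ⊕ 0)
Answer: roots = -7 (mult 1), -7/5 (mult 5), 0 (mult 1)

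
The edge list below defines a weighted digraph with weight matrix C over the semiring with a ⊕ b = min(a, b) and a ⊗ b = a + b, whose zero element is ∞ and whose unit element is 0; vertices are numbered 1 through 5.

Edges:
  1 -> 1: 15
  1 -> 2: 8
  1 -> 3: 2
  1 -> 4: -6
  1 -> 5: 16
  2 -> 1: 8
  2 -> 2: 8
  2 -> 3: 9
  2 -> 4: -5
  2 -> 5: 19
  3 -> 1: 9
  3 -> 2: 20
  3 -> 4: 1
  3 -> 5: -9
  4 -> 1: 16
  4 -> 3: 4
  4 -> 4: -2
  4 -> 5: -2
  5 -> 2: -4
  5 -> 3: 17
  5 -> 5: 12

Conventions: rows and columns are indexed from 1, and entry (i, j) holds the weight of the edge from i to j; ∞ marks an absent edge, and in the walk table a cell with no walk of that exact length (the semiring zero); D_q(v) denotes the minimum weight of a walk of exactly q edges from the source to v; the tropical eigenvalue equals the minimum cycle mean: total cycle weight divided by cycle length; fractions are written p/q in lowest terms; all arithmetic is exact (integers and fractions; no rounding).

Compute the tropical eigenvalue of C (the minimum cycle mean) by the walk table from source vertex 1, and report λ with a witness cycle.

q=0: [0, ∞, ∞, ∞, ∞]
q=1: [15, 8, 2, -6, 16]
q=2: [10, 12, -2, -8, -8]
q=3: [7, -12, -4, -10, -11]
q=4: [-4, -15, -6, -17, -13]
q=5: [-7, -17, -13, -20, -19]
Optimal cycle mean attained by: cycle 2->4->5->2, total (-5) + (-2) + (-4), length 3.
Answer: λ = -11/3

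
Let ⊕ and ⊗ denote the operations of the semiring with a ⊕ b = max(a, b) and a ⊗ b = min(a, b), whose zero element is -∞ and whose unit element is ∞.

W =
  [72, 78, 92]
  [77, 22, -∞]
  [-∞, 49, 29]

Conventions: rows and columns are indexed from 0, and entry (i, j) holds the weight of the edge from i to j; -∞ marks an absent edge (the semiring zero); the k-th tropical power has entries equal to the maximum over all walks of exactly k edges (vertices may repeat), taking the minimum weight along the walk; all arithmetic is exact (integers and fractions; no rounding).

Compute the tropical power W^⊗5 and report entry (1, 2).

W^⊗2:
  [77, 72, 72]
  [72, 77, 77]
  [49, 29, 29]
W^⊗3:
  [72, 77, 77]
  [77, 72, 72]
  [49, 49, 49]
W^⊗4:
  [77, 72, 72]
  [72, 77, 77]
  [49, 49, 49]
W^⊗5:
  [72, 77, 77]
  [77, 72, 72]
  [49, 49, 49]
Key observation: the optimum is the walk 1->0->0->1->0->2, with weight 77 min 72 min 78 min 77 min 92 = 72.
Optimal value attained by: walk 1->0->0->1->0->2.
Answer: (W^⊗5)[1][2] = 72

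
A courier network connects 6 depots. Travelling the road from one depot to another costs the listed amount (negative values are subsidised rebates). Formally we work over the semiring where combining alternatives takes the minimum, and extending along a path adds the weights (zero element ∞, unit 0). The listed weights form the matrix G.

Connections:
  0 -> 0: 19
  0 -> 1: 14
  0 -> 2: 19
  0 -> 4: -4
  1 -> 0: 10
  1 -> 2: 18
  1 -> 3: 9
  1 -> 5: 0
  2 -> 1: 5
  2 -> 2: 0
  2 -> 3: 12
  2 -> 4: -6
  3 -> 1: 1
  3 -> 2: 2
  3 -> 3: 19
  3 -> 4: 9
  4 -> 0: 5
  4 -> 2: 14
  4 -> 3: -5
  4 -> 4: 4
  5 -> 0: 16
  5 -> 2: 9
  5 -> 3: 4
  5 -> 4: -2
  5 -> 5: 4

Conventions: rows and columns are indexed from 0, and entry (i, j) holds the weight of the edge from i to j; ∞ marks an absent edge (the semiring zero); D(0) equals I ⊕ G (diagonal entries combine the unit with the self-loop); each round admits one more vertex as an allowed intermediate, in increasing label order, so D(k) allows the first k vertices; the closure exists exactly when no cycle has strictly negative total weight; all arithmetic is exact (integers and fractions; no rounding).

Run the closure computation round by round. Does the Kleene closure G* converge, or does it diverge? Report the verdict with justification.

D(0):
  [0, 14, 19, ∞, -4, ∞]
  [10, 0, 18, 9, ∞, 0]
  [∞, 5, 0, 12, -6, ∞]
  [∞, 1, 2, 0, 9, ∞]
  [5, ∞, 14, -5, 0, ∞]
  [16, ∞, 9, 4, -2, 0]
D(1):
  [0, 14, 19, ∞, -4, ∞]
  [10, 0, 18, 9, 6, 0]
  [∞, 5, 0, 12, -6, ∞]
  [∞, 1, 2, 0, 9, ∞]
  [5, 19, 14, -5, 0, ∞]
  [16, 30, 9, 4, -2, 0]
D(2):
  [0, 14, 19, 23, -4, 14]
  [10, 0, 18, 9, 6, 0]
  [15, 5, 0, 12, -6, 5]
  [11, 1, 2, 0, 7, 1]
  [5, 19, 14, -5, 0, 19]
  [16, 30, 9, 4, -2, 0]
D(3):
  [0, 14, 19, 23, -4, 14]
  [10, 0, 18, 9, 6, 0]
  [15, 5, 0, 12, -6, 5]
  [11, 1, 2, 0, -4, 1]
  [5, 19, 14, -5, 0, 19]
  [16, 14, 9, 4, -2, 0]
Detection: at round 4, diagonal entry (4, 4) turns strictly negative.
Key observation: the cycle 4->3->2->4 has total weight (-5) + 2 + (-6), which is strictly negative.
Answer: DIVERGES — negative cycle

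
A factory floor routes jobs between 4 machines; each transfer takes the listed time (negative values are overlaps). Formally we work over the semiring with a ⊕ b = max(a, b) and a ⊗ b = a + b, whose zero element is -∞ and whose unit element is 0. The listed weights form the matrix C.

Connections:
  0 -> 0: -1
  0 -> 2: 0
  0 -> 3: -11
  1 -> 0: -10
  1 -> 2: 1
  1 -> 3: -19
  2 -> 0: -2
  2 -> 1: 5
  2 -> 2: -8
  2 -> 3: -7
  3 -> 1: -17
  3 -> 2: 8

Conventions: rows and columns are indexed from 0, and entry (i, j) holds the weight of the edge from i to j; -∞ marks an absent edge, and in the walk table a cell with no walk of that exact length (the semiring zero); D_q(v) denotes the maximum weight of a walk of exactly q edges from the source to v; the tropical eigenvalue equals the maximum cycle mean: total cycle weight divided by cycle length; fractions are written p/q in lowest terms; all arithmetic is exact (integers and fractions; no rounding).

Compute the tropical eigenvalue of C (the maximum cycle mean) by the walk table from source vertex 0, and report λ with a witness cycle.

q=0: [0, -∞, -∞, -∞]
q=1: [-1, -∞, 0, -11]
q=2: [-2, 5, -1, -7]
q=3: [-3, 4, 6, -8]
q=4: [4, 11, 5, -1]
Optimal cycle mean attained by: cycle 1->2->1, total 1 + 5, length 2.
Answer: λ = 3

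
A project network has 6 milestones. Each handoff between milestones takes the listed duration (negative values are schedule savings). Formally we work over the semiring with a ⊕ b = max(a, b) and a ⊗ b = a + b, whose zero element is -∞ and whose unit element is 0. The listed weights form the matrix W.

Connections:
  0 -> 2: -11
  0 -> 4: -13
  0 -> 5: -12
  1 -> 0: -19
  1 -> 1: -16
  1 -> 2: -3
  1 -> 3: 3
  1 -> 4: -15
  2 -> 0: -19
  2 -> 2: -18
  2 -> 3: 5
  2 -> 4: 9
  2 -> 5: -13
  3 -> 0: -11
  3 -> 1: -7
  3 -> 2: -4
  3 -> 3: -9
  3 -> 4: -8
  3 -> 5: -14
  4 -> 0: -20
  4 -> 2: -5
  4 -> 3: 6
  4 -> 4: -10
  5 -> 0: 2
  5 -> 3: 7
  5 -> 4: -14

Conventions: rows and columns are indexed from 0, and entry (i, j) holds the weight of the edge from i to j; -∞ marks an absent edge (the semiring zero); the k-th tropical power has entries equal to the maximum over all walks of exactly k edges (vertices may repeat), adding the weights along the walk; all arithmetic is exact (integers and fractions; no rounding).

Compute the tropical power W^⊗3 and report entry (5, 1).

W^⊗2:
  [-10, -∞, -18, -5, -2, -24]
  [-8, -4, -1, 2, 6, -11]
  [-6, -2, 4, 15, -1, -9]
  [-12, -16, -10, 1, 5, -17]
  [-5, -1, 2, 0, 4, -8]
  [-4, 0, 3, -2, -1, -7]
W^⊗3:
  [-16, -12, -7, 4, -9, -19]
  [-9, -5, 1, 12, 8, -12]
  [4, 8, 11, 9, 13, 1]
  [-10, -6, 0, 11, -1, -13]
  [-6, -7, -1, 10, 11, -11]
  [-5, -9, -3, 8, 12, -10]
Key observation: the optimum is the walk 5->3->3->1, with weight 7 + (-9) + (-7) = -9.
Optimal value attained by: walk 5->3->3->1.
Answer: (W^⊗3)[5][1] = -9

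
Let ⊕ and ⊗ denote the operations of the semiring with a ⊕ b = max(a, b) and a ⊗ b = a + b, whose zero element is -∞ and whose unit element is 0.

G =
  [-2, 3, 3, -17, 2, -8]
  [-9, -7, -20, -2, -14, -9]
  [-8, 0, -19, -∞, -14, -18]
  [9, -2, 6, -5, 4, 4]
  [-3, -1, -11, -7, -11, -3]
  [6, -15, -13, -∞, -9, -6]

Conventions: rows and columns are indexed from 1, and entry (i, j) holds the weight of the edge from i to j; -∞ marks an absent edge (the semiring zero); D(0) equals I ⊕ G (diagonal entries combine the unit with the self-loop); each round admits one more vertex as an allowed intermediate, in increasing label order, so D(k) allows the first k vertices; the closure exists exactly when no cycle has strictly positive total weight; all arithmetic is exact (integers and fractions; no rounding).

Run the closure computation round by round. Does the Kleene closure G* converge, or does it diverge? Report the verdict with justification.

D(0):
  [0, 3, 3, -17, 2, -8]
  [-9, 0, -20, -2, -14, -9]
  [-8, 0, 0, -∞, -14, -18]
  [9, -2, 6, 0, 4, 4]
  [-3, -1, -11, -7, 0, -3]
  [6, -15, -13, -∞, -9, 0]
D(1):
  [0, 3, 3, -17, 2, -8]
  [-9, 0, -6, -2, -7, -9]
  [-8, 0, 0, -25, -6, -16]
  [9, 12, 12, 0, 11, 4]
  [-3, 0, 0, -7, 0, -3]
  [6, 9, 9, -11, 8, 0]
Detection: at round 2, diagonal entry (4, 4) turns strictly positive.
Key observation: the cycle 4->1->2->4 has total weight 9 + 3 + (-2), which is strictly positive.
Answer: DIVERGES — positive cycle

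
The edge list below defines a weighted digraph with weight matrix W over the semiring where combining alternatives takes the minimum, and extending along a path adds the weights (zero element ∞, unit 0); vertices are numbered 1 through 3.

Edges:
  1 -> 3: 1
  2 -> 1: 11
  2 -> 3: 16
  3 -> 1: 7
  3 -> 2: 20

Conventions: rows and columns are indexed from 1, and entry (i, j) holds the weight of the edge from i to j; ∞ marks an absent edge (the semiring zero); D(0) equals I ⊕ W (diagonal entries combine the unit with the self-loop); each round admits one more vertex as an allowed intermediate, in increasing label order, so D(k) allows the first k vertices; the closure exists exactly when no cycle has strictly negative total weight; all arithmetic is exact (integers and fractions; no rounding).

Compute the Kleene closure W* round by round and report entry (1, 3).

D(0):
  [0, ∞, 1]
  [11, 0, 16]
  [7, 20, 0]
D(1):
  [0, ∞, 1]
  [11, 0, 12]
  [7, 20, 0]
D(2):
  [0, ∞, 1]
  [11, 0, 12]
  [7, 20, 0]
D(3):
  [0, 21, 1]
  [11, 0, 12]
  [7, 20, 0]
Answer: W*[1][3] = 1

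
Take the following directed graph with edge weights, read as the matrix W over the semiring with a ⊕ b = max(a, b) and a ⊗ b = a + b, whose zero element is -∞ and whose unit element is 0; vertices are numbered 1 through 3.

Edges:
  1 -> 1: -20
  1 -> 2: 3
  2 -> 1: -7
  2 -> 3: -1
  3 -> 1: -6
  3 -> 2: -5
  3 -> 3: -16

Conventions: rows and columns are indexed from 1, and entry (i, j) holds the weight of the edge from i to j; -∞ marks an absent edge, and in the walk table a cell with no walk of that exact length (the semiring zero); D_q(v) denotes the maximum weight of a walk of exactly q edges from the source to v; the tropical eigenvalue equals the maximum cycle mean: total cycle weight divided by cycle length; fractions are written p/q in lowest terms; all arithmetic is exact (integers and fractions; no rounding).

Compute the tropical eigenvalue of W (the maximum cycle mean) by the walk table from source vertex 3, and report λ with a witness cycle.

q=0: [-∞, -∞, 0]
q=1: [-6, -5, -16]
q=2: [-12, -3, -6]
q=3: [-10, -9, -4]
Optimal cycle mean attained by: cycle 1->2->3->1, total 3 + (-1) + (-6), length 3.
Answer: λ = -4/3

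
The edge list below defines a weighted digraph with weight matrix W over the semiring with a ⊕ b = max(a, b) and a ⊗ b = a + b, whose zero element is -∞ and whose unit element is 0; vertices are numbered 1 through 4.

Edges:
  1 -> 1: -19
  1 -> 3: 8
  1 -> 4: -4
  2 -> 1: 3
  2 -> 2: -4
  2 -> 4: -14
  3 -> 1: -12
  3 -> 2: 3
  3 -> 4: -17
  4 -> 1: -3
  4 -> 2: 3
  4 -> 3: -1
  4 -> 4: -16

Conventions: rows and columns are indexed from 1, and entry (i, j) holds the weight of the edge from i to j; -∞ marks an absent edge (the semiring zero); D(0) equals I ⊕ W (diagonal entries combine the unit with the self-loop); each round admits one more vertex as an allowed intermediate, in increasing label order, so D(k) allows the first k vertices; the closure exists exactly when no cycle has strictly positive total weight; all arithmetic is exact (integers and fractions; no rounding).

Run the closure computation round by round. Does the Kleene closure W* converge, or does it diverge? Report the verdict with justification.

D(0):
  [0, -∞, 8, -4]
  [3, 0, -∞, -14]
  [-12, 3, 0, -17]
  [-3, 3, -1, 0]
D(1):
  [0, -∞, 8, -4]
  [3, 0, 11, -1]
  [-12, 3, 0, -16]
  [-3, 3, 5, 0]
Detection: at round 2, diagonal entry (3, 3) turns strictly positive.
Key observation: the cycle 3->2->1->3 has total weight 3 + 3 + 8, which is strictly positive.
Answer: DIVERGES — positive cycle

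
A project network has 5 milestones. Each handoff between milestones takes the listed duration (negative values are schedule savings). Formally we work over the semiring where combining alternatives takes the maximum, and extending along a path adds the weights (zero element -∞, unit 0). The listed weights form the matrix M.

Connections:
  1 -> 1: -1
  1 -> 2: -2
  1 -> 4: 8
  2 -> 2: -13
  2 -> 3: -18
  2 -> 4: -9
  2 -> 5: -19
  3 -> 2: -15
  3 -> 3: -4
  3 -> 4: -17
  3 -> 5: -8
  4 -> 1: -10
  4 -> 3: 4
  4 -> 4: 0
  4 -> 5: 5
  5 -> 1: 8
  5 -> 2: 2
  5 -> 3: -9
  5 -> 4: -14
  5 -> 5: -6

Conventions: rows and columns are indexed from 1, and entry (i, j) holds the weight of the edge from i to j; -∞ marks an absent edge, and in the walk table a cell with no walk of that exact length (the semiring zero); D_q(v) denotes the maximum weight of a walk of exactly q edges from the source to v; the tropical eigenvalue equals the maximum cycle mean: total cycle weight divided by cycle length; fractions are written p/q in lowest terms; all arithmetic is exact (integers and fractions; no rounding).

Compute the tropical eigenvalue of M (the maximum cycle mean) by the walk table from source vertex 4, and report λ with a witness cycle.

q=0: [-∞, -∞, -∞, 0, -∞]
q=1: [-10, -∞, 4, 0, 5]
q=2: [13, 7, 4, 0, 5]
q=3: [13, 11, 4, 21, 5]
q=4: [13, 11, 25, 21, 26]
q=5: [34, 28, 25, 21, 26]
Optimal cycle mean attained by: cycle 1->4->5->1, total 8 + 5 + 8, length 3.
Answer: λ = 7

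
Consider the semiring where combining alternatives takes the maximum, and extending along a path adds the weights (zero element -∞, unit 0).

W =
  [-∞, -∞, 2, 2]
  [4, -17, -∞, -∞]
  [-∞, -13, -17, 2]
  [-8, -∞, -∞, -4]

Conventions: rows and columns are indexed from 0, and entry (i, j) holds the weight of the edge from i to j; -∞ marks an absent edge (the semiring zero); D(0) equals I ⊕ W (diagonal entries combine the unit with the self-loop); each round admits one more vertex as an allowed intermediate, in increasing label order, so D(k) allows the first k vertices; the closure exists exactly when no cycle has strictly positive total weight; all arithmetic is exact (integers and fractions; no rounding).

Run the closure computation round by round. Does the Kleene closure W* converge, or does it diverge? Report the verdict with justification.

D(0):
  [0, -∞, 2, 2]
  [4, 0, -∞, -∞]
  [-∞, -13, 0, 2]
  [-8, -∞, -∞, 0]
D(1):
  [0, -∞, 2, 2]
  [4, 0, 6, 6]
  [-∞, -13, 0, 2]
  [-8, -∞, -6, 0]
D(2):
  [0, -∞, 2, 2]
  [4, 0, 6, 6]
  [-9, -13, 0, 2]
  [-8, -∞, -6, 0]
D(3):
  [0, -11, 2, 4]
  [4, 0, 6, 8]
  [-9, -13, 0, 2]
  [-8, -19, -6, 0]
D(4):
  [0, -11, 2, 4]
  [4, 0, 6, 8]
  [-6, -13, 0, 2]
  [-8, -19, -6, 0]
Key observation: every diagonal entry stays at the unit through all rounds, so no improving cycle exists.
Answer: CONVERGES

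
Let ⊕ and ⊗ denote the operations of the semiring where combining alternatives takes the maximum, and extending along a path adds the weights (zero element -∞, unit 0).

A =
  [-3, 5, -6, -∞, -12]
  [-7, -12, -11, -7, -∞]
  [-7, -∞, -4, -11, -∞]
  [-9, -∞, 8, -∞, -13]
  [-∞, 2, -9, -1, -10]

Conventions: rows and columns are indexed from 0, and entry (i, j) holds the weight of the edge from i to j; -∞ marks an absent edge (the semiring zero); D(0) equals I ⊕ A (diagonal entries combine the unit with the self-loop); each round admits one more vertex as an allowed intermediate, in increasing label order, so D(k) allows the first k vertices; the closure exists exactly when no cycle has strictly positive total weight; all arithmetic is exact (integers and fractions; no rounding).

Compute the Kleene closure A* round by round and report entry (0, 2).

D(0):
  [0, 5, -6, -∞, -12]
  [-7, 0, -11, -7, -∞]
  [-7, -∞, 0, -11, -∞]
  [-9, -∞, 8, 0, -13]
  [-∞, 2, -9, -1, 0]
D(1):
  [0, 5, -6, -∞, -12]
  [-7, 0, -11, -7, -19]
  [-7, -2, 0, -11, -19]
  [-9, -4, 8, 0, -13]
  [-∞, 2, -9, -1, 0]
D(2):
  [0, 5, -6, -2, -12]
  [-7, 0, -11, -7, -19]
  [-7, -2, 0, -9, -19]
  [-9, -4, 8, 0, -13]
  [-5, 2, -9, -1, 0]
D(3):
  [0, 5, -6, -2, -12]
  [-7, 0, -11, -7, -19]
  [-7, -2, 0, -9, -19]
  [1, 6, 8, 0, -11]
  [-5, 2, -9, -1, 0]
D(4):
  [0, 5, 6, -2, -12]
  [-6, 0, 1, -7, -18]
  [-7, -2, 0, -9, -19]
  [1, 6, 8, 0, -11]
  [0, 5, 7, -1, 0]
D(5):
  [0, 5, 6, -2, -12]
  [-6, 0, 1, -7, -18]
  [-7, -2, 0, -9, -19]
  [1, 6, 8, 0, -11]
  [0, 5, 7, -1, 0]
Answer: A*[0][2] = 6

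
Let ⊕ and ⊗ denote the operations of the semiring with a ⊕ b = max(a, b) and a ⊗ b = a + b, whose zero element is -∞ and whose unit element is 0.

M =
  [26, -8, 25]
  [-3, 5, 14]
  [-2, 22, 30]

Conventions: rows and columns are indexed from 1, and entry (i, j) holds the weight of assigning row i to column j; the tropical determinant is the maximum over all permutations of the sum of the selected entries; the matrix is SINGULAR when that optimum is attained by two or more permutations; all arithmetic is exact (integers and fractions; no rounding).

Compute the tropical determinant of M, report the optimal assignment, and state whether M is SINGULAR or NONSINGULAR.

σ = (1, 2, 3): 26 + 5 + 30 = 61
σ = (1, 3, 2): 26 + 14 + 22 = 62
σ = (2, 1, 3): (-8) + (-3) + 30 = 19
σ = (2, 3, 1): (-8) + 14 + (-2) = 4
σ = (3, 1, 2): 25 + (-3) + 22 = 44
σ = (3, 2, 1): 25 + 5 + (-2) = 28
Optimal value attained by: σ = (1, 3, 2).
Answer: det⊕(M) = 62; verdict: NONSINGULAR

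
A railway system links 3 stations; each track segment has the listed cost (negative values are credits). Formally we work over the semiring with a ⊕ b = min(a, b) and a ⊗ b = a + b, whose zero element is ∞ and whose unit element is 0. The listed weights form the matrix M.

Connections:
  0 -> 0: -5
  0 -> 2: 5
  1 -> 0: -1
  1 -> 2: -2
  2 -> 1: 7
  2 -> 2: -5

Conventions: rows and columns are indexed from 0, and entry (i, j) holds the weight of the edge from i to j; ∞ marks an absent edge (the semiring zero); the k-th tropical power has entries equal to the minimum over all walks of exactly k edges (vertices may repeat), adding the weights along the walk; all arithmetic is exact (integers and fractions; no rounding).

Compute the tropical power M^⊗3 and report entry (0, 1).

M^⊗2:
  [-10, 12, 0]
  [-6, 5, -7]
  [6, 2, -10]
M^⊗3:
  [-15, 7, -5]
  [-11, 0, -12]
  [1, -3, -15]
Key observation: the optimum is the walk 0->0->2->1, with weight (-5) + 5 + 7 = 7.
Optimal value attained by: walk 0->0->2->1.
Answer: (M^⊗3)[0][1] = 7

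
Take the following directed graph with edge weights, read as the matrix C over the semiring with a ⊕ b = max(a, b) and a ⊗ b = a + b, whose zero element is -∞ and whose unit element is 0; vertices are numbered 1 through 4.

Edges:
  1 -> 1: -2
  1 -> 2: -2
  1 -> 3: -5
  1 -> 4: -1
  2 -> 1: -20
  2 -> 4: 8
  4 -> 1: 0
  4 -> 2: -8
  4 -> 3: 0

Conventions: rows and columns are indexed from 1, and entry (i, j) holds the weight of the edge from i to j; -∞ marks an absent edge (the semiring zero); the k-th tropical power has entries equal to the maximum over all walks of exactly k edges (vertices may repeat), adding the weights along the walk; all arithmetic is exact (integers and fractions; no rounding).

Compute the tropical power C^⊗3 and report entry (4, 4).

C^⊗2:
  [-1, -4, -1, 6]
  [8, 0, 8, -21]
  [-∞, -∞, -∞, -∞]
  [-2, -2, -5, 0]
C^⊗3:
  [6, -2, 6, 4]
  [6, 6, 3, 8]
  [-∞, -∞, -∞, -∞]
  [0, -4, 0, 6]
Key observation: the optimum is the walk 4->1->2->4, with weight 0 + (-2) + 8 = 6.
Optimal value attained by: walk 4->1->2->4.
Answer: (C^⊗3)[4][4] = 6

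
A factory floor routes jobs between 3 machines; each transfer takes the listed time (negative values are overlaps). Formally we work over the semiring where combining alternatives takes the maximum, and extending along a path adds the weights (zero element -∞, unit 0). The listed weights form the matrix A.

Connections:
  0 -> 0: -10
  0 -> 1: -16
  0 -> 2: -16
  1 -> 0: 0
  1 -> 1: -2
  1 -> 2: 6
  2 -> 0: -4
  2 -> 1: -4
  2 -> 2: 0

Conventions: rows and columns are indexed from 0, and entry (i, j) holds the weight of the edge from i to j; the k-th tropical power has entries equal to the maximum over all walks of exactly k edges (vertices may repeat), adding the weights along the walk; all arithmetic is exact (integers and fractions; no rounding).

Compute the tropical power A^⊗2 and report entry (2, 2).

A^⊗2:
  [-16, -18, -10]
  [2, 2, 6]
  [-4, -4, 2]
Key observation: the optimum is the walk 2->1->2, with weight (-4) + 6 = 2.
Optimal value attained by: walk 2->1->2.
Answer: (A^⊗2)[2][2] = 2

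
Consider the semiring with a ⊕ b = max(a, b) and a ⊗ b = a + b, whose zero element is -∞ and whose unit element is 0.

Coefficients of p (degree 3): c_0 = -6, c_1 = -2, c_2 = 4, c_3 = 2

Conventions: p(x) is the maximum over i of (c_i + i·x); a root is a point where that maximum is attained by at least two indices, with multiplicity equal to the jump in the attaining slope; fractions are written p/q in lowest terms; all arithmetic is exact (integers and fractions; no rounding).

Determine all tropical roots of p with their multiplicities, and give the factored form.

hull edge (i=0, c=-6) to (i=2, c=4): slope 5, span 2
hull edge (i=2, c=4) to (i=3, c=2): slope -2, span 1
Factored form: p(x) = 2 ⊗ (x ⊕ (-5)) ⊗ (x ⊕ (-5)) ⊗ (x ⊕ 2)
Answer: roots = -5 (mult 2), 2 (mult 1)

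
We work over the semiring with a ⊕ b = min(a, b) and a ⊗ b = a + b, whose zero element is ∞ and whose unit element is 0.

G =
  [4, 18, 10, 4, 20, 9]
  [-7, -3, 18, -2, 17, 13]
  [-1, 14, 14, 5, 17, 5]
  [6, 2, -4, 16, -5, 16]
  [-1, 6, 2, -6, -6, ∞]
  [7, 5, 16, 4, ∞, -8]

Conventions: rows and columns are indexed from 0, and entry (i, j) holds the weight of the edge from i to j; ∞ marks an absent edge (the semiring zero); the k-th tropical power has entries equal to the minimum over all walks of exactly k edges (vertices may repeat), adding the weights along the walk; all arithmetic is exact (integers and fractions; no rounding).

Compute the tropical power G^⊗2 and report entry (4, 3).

G^⊗2:
  [8, 6, 0, 8, -1, 1]
  [-10, -6, -6, -5, -7, 2]
  [3, 7, 1, 3, 0, -3]
  [-6, -1, -3, -11, -11, 1]
  [-7, -4, -10, -12, -12, 7]
  [-2, -3, 0, -4, -1, -16]
Key observation: the optimum is the walk 4->4->3, with weight (-6) + (-6) = -12.
Optimal value attained by: walk 4->4->3.
Answer: (G^⊗2)[4][3] = -12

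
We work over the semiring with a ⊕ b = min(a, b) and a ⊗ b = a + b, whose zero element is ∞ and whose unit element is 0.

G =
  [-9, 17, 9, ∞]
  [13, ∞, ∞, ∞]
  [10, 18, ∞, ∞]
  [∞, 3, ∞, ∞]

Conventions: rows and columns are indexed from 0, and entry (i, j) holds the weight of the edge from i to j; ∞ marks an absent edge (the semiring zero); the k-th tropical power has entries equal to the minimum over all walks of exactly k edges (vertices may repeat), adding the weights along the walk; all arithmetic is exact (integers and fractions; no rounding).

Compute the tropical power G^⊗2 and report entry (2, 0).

G^⊗2:
  [-18, 8, 0, ∞]
  [4, 30, 22, ∞]
  [1, 27, 19, ∞]
  [16, ∞, ∞, ∞]
Key observation: the optimum is the walk 2->0->0, with weight 10 + (-9) = 1.
Optimal value attained by: walk 2->0->0.
Answer: (G^⊗2)[2][0] = 1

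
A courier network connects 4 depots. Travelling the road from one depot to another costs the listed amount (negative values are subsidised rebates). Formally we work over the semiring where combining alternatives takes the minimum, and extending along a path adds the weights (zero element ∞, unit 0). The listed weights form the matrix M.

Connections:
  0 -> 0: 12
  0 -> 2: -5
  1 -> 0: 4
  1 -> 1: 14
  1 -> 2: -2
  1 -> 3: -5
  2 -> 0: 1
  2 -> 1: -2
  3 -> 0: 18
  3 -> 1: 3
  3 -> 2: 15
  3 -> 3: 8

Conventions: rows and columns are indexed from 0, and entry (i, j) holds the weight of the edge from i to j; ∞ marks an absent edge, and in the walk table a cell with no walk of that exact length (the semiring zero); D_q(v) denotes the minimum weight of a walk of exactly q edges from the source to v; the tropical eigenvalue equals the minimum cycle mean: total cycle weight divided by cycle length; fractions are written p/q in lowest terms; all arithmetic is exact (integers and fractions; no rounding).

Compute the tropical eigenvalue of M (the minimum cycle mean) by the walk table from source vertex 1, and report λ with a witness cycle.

q=0: [∞, 0, ∞, ∞]
q=1: [4, 14, -2, -5]
q=2: [-1, -4, -1, 3]
q=3: [0, -3, -6, -9]
q=4: [-5, -8, -5, -8]
Optimal cycle mean attained by: cycle 0->2->0, total (-5) + 1, length 2.
Answer: λ = -2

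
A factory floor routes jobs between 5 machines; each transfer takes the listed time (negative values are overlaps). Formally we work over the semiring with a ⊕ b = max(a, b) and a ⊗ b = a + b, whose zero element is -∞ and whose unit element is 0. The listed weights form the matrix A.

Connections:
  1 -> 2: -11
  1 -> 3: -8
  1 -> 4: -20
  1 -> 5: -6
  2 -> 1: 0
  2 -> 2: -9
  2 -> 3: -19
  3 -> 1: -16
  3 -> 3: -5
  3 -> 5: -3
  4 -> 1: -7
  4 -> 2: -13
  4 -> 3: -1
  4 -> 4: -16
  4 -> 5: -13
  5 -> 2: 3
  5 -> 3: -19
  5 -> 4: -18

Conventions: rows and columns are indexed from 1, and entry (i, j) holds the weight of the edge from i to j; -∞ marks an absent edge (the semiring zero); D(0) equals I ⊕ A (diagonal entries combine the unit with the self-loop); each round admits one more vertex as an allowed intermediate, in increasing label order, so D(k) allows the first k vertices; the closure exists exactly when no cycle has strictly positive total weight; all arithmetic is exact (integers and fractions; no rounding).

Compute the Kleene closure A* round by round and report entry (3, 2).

D(0):
  [0, -11, -8, -20, -6]
  [0, 0, -19, -∞, -∞]
  [-16, -∞, 0, -∞, -3]
  [-7, -13, -1, 0, -13]
  [-∞, 3, -19, -18, 0]
D(1):
  [0, -11, -8, -20, -6]
  [0, 0, -8, -20, -6]
  [-16, -27, 0, -36, -3]
  [-7, -13, -1, 0, -13]
  [-∞, 3, -19, -18, 0]
D(2):
  [0, -11, -8, -20, -6]
  [0, 0, -8, -20, -6]
  [-16, -27, 0, -36, -3]
  [-7, -13, -1, 0, -13]
  [3, 3, -5, -17, 0]
D(3):
  [0, -11, -8, -20, -6]
  [0, 0, -8, -20, -6]
  [-16, -27, 0, -36, -3]
  [-7, -13, -1, 0, -4]
  [3, 3, -5, -17, 0]
D(4):
  [0, -11, -8, -20, -6]
  [0, 0, -8, -20, -6]
  [-16, -27, 0, -36, -3]
  [-7, -13, -1, 0, -4]
  [3, 3, -5, -17, 0]
D(5):
  [0, -3, -8, -20, -6]
  [0, 0, -8, -20, -6]
  [0, 0, 0, -20, -3]
  [-1, -1, -1, 0, -4]
  [3, 3, -5, -17, 0]
Answer: A*[3][2] = 0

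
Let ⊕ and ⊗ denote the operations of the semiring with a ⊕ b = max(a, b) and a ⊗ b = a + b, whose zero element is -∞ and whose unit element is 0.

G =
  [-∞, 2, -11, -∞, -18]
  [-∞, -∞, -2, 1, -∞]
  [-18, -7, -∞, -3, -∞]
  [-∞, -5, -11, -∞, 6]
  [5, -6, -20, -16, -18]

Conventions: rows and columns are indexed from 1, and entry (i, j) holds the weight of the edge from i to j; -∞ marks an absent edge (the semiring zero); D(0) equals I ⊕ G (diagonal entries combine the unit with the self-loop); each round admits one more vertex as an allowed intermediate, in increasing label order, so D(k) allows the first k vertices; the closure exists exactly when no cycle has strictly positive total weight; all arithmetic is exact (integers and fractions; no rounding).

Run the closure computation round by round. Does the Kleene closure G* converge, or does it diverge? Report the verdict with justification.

D(0):
  [0, 2, -11, -∞, -18]
  [-∞, 0, -2, 1, -∞]
  [-18, -7, 0, -3, -∞]
  [-∞, -5, -11, 0, 6]
  [5, -6, -20, -16, 0]
D(1):
  [0, 2, -11, -∞, -18]
  [-∞, 0, -2, 1, -∞]
  [-18, -7, 0, -3, -36]
  [-∞, -5, -11, 0, 6]
  [5, 7, -6, -16, 0]
D(2):
  [0, 2, 0, 3, -18]
  [-∞, 0, -2, 1, -∞]
  [-18, -7, 0, -3, -36]
  [-∞, -5, -7, 0, 6]
  [5, 7, 5, 8, 0]
D(3):
  [0, 2, 0, 3, -18]
  [-20, 0, -2, 1, -38]
  [-18, -7, 0, -3, -36]
  [-25, -5, -7, 0, 6]
  [5, 7, 5, 8, 0]
Detection: at round 4, diagonal entry (5, 5) turns strictly positive.
Key observation: the cycle 5->1->2->3->4->5 has total weight 5 + 2 + (-2) + (-3) + 6, which is strictly positive.
Answer: DIVERGES — positive cycle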